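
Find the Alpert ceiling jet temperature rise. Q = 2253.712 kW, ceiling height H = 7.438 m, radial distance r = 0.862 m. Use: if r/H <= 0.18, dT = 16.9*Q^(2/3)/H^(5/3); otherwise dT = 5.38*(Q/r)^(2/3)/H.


r/H = 0.862 / 7.438 = 0.11589
r/H <= 0.18, so dT = 16.9*Q^(2/3)/H^(5/3)
Q^(2/3) = 171.90
H^(5/3) = 28.342
dT = 16.9 * 171.90 / 28.342 = 102.50 K

102.50 K


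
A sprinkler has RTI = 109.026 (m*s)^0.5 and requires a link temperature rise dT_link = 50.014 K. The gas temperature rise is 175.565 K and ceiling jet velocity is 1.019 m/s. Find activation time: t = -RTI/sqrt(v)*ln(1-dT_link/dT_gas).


dT_link/dT_gas = 0.28487
ln(1 - 0.28487) = -0.33530
t = -109.026 / sqrt(1.019) * -0.33530 = 36.214 s

36.214 s


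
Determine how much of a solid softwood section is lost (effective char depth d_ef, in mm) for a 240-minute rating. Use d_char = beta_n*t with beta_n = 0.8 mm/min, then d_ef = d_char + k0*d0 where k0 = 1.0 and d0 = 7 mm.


d_char = 0.8 * 240 = 192 mm
d_ef = 192 + 1.0*7 = 199 mm

199 mm


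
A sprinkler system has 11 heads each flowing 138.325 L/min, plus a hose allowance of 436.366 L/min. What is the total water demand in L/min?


Sprinkler demand = 11 * 138.325 = 1521.575 L/min
Total = 1521.575 + 436.366 = 1957.941 L/min

1957.941 L/min


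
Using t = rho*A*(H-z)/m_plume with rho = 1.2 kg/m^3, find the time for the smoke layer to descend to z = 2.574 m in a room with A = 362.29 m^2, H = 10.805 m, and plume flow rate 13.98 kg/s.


H - z = 8.231 m
t = 1.2 * 362.29 * 8.231 / 13.98 = 255.97 s

255.97 s


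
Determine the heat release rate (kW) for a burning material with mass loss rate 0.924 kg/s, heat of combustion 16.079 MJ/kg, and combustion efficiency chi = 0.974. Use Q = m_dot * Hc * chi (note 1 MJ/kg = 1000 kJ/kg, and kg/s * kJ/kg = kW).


Hc = 16.079 MJ/kg = 16.079 * 1000 kJ/kg = 16079 kJ/kg
Q = 0.924 kg/s * 16079 kJ/kg * 0.974 = 14471 kW

14471 kW


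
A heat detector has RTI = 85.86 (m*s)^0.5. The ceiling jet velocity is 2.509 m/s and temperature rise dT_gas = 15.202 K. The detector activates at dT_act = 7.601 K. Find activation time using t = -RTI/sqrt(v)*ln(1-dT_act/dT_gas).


dT_act/dT_gas = 0.5
ln(1 - 0.5) = -0.69315
t = -85.86 / sqrt(2.509) * -0.69315 = 37.572 s

37.572 s


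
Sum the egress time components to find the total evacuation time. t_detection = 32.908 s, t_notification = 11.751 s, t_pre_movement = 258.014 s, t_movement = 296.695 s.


Total = 32.908 + 11.751 + 258.014 + 296.695 = 599.368 s

599.368 s


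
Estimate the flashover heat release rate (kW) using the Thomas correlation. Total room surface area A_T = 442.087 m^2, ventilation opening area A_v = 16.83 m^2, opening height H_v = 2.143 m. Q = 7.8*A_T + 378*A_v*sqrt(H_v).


7.8*A_T = 3448.3
sqrt(H_v) = 1.4639
378*A_v*sqrt(H_v) = 9312.9
Q = 3448.3 + 9312.9 = 12761 kW

12761 kW


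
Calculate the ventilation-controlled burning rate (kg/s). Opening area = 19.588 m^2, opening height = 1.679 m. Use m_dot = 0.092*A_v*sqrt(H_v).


sqrt(H_v) = 1.2958
m_dot = 0.092 * 19.588 * 1.2958 = 2.3351 kg/s

2.3351 kg/s


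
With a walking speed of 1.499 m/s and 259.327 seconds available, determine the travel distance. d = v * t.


d = 1.499 * 259.327 = 388.73 m

388.73 m


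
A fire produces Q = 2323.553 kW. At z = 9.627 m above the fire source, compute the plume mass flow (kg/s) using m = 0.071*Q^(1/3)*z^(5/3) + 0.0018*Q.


Q^(1/3) = 13.245
z^(5/3) = 43.566
First term = 0.071 * 13.245 * 43.566 = 40.970
Second term = 0.0018 * 2323.553 = 4.1824
m = 45.152 kg/s

45.152 kg/s


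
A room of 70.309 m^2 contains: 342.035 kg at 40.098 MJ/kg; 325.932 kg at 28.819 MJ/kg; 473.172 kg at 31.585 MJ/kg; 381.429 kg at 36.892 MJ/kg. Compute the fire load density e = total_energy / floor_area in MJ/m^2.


Total energy = 342.035*40.098 + 325.932*28.819 + 473.172*31.585 + 381.429*36.892
= 13714.92 + 9393.034 + 14945.14 + 14071.68
= 52124.77 MJ
e = 52124.77 / 70.309 = 741.37 MJ/m^2

741.37 MJ/m^2


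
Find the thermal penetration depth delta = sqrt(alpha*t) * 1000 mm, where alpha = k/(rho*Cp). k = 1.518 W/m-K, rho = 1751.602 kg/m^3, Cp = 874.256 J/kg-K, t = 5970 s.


alpha = 1.518 / (1751.602 * 874.256) = 9.9128e-07 m^2/s
alpha * t = 0.0059180
delta = sqrt(0.0059180) * 1000 = 76.928 mm

76.928 mm


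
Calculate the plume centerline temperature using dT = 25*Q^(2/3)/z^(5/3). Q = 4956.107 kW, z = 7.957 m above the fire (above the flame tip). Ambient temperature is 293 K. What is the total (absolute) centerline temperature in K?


Q^(2/3) = 290.69
z^(5/3) = 31.714
dT = 25 * 290.69 / 31.714 = 229.15 K
T = 293 + 229.15 = 522.15 K

522.15 K


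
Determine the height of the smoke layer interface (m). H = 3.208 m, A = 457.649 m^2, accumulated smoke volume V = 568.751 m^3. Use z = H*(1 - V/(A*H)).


V/(A*H) = 0.38740
1 - 0.38740 = 0.61260
z = 3.208 * 0.61260 = 1.9652 m

1.9652 m


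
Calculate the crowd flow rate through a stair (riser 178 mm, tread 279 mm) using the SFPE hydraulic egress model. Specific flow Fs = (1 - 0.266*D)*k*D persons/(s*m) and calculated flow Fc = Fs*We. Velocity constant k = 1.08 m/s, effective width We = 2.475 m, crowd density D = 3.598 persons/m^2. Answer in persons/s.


1 - 0.266*D = 1 - 0.266*3.598 = 0.042932
Fs = 0.042932 * 1.08 * 3.598 = 0.16683 persons/(s*m)
Fc = 0.16683 * 2.475 = 0.41290 persons/s

0.41290 persons/s


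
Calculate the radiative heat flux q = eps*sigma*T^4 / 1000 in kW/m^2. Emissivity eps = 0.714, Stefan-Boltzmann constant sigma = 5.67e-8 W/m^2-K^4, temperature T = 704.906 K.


T^4 = 2.4690e+11
q = 0.714 * 5.67e-8 * 2.4690e+11 / 1000 = 9.9955 kW/m^2

9.9955 kW/m^2


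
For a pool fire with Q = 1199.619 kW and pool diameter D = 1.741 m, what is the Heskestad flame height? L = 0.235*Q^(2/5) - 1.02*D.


Q^(2/5) = 17.046
0.235 * Q^(2/5) = 4.0058
1.02 * D = 1.7758
L = 2.2299 m

2.2299 m


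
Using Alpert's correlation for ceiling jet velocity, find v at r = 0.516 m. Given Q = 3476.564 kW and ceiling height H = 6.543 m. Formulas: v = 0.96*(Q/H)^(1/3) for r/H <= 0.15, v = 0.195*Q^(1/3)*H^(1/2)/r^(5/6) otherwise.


r/H = 0.516 / 6.543 = 0.078863
r/H <= 0.15, so v = 0.96*(Q/H)^(1/3)
Q/H = 531.34
(Q/H)^(1/3) = 8.0995
v = 0.96 * 8.0995 = 7.7755 m/s

7.7755 m/s


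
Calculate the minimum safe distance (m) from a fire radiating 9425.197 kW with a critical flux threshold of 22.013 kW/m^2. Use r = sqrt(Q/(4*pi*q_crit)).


4*pi*q_crit = 276.62
Q/(4*pi*q_crit) = 34.072
r = sqrt(34.072) = 5.8371 m

5.8371 m


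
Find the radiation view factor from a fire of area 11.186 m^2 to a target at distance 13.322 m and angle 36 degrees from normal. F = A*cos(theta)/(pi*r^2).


cos(36 deg) = 0.80902
pi*r^2 = 557.56
F = 11.186 * 0.80902 / 557.56 = 0.016231

0.016231


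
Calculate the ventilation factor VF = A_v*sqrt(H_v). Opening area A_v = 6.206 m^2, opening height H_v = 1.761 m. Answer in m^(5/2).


sqrt(H_v) = 1.3270
VF = 6.206 * 1.3270 = 8.2355 m^(5/2)

8.2355 m^(5/2)


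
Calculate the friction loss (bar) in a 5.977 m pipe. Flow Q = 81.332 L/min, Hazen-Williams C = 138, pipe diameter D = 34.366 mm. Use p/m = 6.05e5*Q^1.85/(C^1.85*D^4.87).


Q^1.85 = 3419.7
C^1.85 = 9094.4
D^4.87 = 3.0266e+07
p/m = 0.0075165 bar/m
p_total = 0.0075165 * 5.977 = 0.044926 bar

0.044926 bar


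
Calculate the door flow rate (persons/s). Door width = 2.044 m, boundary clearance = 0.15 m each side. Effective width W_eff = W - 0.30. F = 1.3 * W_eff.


W_eff = 2.044 - 0.30 = 1.744 m
F = 1.3 * 1.744 = 2.2672 persons/s

2.2672 persons/s


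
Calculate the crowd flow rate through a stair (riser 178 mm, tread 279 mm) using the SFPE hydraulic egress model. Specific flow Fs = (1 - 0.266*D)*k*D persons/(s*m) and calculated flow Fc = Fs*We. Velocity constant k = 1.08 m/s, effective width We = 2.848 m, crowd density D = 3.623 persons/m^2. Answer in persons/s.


1 - 0.266*D = 1 - 0.266*3.623 = 0.036282
Fs = 0.036282 * 1.08 * 3.623 = 0.14197 persons/(s*m)
Fc = 0.14197 * 2.848 = 0.40432 persons/s

0.40432 persons/s


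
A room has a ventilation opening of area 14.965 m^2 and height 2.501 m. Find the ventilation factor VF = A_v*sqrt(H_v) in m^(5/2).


sqrt(H_v) = 1.5815
VF = 14.965 * 1.5815 = 23.666 m^(5/2)

23.666 m^(5/2)


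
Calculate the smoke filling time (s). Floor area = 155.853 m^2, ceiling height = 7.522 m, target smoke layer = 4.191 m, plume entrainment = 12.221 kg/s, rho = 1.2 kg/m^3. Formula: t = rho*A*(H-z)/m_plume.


H - z = 3.331 m
t = 1.2 * 155.853 * 3.331 / 12.221 = 50.976 s

50.976 s


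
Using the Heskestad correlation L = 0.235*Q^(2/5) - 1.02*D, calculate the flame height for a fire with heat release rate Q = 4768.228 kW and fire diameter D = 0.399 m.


Q^(2/5) = 29.603
0.235 * Q^(2/5) = 6.9568
1.02 * D = 0.40698
L = 6.5498 m

6.5498 m


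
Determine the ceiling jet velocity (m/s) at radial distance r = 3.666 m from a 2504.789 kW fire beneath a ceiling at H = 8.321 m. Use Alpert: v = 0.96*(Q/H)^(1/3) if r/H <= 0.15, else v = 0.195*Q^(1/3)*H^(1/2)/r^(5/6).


r/H = 3.666 / 8.321 = 0.44057
r/H > 0.15, so v = 0.195*Q^(1/3)*H^(1/2)/r^(5/6)
Q^(1/3) = 13.581
H^(1/2) = 2.8846
r^(5/6) = 2.9523
v = 0.195 * 13.581 * 2.8846 / 2.9523 = 2.5875 m/s

2.5875 m/s


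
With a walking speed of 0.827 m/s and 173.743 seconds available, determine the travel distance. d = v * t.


d = 0.827 * 173.743 = 143.69 m

143.69 m


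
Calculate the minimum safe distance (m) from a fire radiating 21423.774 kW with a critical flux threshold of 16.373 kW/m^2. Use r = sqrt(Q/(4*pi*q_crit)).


4*pi*q_crit = 205.75
Q/(4*pi*q_crit) = 104.13
r = sqrt(104.13) = 10.204 m

10.204 m


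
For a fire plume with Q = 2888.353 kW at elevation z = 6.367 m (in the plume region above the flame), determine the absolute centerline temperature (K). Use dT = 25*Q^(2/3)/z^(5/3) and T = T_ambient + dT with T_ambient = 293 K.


Q^(2/3) = 202.82
z^(5/3) = 21.872
dT = 25 * 202.82 / 21.872 = 231.82 K
T = 293 + 231.82 = 524.82 K

524.82 K


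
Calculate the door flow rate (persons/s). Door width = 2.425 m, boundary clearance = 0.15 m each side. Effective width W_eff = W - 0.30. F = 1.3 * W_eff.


W_eff = 2.425 - 0.30 = 2.125 m
F = 1.3 * 2.125 = 2.7625 persons/s

2.7625 persons/s


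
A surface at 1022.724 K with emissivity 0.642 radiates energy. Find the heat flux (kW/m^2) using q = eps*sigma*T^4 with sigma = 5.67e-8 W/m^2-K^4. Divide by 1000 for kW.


T^4 = 1.0940e+12
q = 0.642 * 5.67e-8 * 1.0940e+12 / 1000 = 39.825 kW/m^2

39.825 kW/m^2


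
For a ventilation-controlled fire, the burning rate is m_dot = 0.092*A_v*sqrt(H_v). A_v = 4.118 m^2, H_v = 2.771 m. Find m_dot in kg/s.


sqrt(H_v) = 1.6646
m_dot = 0.092 * 4.118 * 1.6646 = 0.63066 kg/s

0.63066 kg/s


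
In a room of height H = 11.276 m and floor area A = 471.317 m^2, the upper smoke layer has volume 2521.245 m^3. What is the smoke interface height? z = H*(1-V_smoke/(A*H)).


V/(A*H) = 0.47440
1 - 0.47440 = 0.52560
z = 11.276 * 0.52560 = 5.9266 m

5.9266 m


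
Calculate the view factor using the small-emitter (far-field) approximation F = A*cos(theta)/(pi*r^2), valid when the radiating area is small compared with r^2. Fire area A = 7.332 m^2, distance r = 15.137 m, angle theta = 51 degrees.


cos(51 deg) = 0.62932
pi*r^2 = 719.83
F = 7.332 * 0.62932 / 719.83 = 0.0064101

0.0064101


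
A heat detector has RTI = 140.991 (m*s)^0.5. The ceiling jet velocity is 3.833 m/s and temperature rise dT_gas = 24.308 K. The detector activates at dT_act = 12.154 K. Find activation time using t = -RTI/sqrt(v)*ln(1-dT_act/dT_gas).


dT_act/dT_gas = 0.5
ln(1 - 0.5) = -0.69315
t = -140.991 / sqrt(3.833) * -0.69315 = 49.917 s

49.917 s


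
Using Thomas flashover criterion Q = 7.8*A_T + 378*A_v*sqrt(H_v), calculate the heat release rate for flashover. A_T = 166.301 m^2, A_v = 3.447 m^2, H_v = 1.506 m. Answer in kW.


7.8*A_T = 1297.1
sqrt(H_v) = 1.2272
378*A_v*sqrt(H_v) = 1599.0
Q = 1297.1 + 1599.0 = 2896.1 kW

2896.1 kW


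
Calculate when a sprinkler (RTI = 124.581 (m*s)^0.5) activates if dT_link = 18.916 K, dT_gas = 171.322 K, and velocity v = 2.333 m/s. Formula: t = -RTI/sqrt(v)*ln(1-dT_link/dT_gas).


dT_link/dT_gas = 0.11041
ln(1 - 0.11041) = -0.11700
t = -124.581 / sqrt(2.333) * -0.11700 = 9.5426 s

9.5426 s


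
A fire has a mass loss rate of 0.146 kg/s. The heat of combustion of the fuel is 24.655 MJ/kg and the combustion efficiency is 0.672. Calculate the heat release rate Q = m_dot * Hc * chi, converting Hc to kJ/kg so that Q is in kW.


Hc = 24.655 MJ/kg = 24.655 * 1000 kJ/kg = 24655 kJ/kg
Q = 0.146 kg/s * 24655 kJ/kg * 0.672 = 2419.0 kW

2419.0 kW


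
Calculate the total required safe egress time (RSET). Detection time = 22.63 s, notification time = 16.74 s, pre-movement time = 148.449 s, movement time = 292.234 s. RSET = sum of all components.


Total = 22.63 + 16.74 + 148.449 + 292.234 = 480.053 s

480.053 s


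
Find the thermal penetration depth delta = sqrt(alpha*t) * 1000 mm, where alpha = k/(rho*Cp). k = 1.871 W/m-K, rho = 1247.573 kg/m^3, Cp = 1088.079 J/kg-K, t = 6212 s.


alpha = 1.871 / (1247.573 * 1088.079) = 1.3783e-06 m^2/s
alpha * t = 0.0085621
delta = sqrt(0.0085621) * 1000 = 92.531 mm

92.531 mm


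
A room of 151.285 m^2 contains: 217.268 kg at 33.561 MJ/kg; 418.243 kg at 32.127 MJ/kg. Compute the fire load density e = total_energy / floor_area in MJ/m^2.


Total energy = 217.268*33.561 + 418.243*32.127
= 7291.731 + 13436.89
= 20728.62 MJ
e = 20728.62 / 151.285 = 137.02 MJ/m^2

137.02 MJ/m^2


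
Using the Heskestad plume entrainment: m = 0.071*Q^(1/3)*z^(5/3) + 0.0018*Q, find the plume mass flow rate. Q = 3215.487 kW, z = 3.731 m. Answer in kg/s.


Q^(1/3) = 14.760
z^(5/3) = 8.9752
First term = 0.071 * 14.760 * 8.9752 = 9.4055
Second term = 0.0018 * 3215.487 = 5.7879
m = 15.193 kg/s

15.193 kg/s


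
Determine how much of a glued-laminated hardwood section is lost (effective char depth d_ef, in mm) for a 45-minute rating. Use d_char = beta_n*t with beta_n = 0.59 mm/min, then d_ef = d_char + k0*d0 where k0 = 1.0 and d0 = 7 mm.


d_char = 0.59 * 45 = 26.55 mm
d_ef = 26.55 + 1.0*7 = 33.55 mm

33.55 mm


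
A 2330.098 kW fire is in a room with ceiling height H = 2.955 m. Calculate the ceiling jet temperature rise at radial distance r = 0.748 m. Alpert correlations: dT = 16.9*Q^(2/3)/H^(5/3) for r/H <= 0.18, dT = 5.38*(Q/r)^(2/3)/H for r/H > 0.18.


r/H = 0.748 / 2.955 = 0.25313
r/H > 0.18, so dT = 5.38*(Q/r)^(2/3)/H
Q/r = 3115.1
(Q/r)^(2/3) = 213.30
dT = 5.38 * 213.30 / 2.955 = 388.33 K

388.33 K


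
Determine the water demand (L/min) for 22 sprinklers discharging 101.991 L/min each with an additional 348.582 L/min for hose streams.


Sprinkler demand = 22 * 101.991 = 2243.802 L/min
Total = 2243.802 + 348.582 = 2592.384 L/min

2592.384 L/min


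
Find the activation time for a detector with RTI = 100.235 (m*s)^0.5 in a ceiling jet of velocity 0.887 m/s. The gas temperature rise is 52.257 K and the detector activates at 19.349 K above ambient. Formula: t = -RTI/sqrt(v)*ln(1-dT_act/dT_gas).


dT_act/dT_gas = 0.37027
ln(1 - 0.37027) = -0.46246
t = -100.235 / sqrt(0.887) * -0.46246 = 49.219 s

49.219 s


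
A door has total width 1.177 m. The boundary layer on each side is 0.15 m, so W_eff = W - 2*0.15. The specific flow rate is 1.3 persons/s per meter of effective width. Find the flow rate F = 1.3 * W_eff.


W_eff = 1.177 - 0.30 = 0.877 m
F = 1.3 * 0.877 = 1.1401 persons/s

1.1401 persons/s


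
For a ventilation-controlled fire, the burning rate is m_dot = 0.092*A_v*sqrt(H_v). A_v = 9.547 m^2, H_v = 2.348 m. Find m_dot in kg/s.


sqrt(H_v) = 1.5323
m_dot = 0.092 * 9.547 * 1.5323 = 1.3459 kg/s

1.3459 kg/s


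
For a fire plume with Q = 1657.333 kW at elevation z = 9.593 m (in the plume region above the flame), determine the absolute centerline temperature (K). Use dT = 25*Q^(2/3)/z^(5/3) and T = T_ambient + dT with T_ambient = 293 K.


Q^(2/3) = 140.05
z^(5/3) = 43.310
dT = 25 * 140.05 / 43.310 = 80.839 K
T = 293 + 80.839 = 373.84 K

373.84 K


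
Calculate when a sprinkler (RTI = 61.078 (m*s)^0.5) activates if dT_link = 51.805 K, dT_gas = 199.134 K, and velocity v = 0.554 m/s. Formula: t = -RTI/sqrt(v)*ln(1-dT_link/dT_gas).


dT_link/dT_gas = 0.26015
ln(1 - 0.26015) = -0.30131
t = -61.078 / sqrt(0.554) * -0.30131 = 24.725 s

24.725 s


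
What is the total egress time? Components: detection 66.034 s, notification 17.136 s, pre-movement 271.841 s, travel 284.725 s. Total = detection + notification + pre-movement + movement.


Total = 66.034 + 17.136 + 271.841 + 284.725 = 639.736 s

639.736 s


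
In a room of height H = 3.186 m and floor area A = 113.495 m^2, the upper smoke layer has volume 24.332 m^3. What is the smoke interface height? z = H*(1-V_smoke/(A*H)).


V/(A*H) = 0.067291
1 - 0.067291 = 0.93271
z = 3.186 * 0.93271 = 2.9716 m

2.9716 m


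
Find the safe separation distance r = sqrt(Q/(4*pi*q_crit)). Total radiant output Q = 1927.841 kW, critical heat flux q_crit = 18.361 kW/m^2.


4*pi*q_crit = 230.73
Q/(4*pi*q_crit) = 8.3554
r = sqrt(8.3554) = 2.8906 m

2.8906 m


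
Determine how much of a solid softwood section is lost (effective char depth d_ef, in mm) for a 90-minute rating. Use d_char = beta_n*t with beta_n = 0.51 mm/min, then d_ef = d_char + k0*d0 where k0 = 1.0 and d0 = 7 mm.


d_char = 0.51 * 90 = 45.9 mm
d_ef = 45.9 + 1.0*7 = 52.9 mm

52.9 mm


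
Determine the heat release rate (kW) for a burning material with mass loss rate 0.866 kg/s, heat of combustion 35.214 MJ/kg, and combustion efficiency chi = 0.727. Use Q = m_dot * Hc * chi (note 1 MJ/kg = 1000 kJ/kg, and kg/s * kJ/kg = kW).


Hc = 35.214 MJ/kg = 35.214 * 1000 kJ/kg = 35214 kJ/kg
Q = 0.866 kg/s * 35214 kJ/kg * 0.727 = 22170 kW

22170 kW


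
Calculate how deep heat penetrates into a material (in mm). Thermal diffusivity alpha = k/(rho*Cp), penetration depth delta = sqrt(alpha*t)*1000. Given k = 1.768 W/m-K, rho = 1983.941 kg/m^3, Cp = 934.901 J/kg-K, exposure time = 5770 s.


alpha = 1.768 / (1983.941 * 934.901) = 9.5321e-07 m^2/s
alpha * t = 0.0055000
delta = sqrt(0.0055000) * 1000 = 74.162 mm

74.162 mm


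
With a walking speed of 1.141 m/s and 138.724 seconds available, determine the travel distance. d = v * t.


d = 1.141 * 138.724 = 158.28 m

158.28 m


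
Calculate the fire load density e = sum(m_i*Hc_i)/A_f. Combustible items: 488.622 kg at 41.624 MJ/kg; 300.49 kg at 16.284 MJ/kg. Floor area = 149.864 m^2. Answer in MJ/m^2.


Total energy = 488.622*41.624 + 300.49*16.284
= 20338.40 + 4893.179
= 25231.58 MJ
e = 25231.58 / 149.864 = 168.36 MJ/m^2

168.36 MJ/m^2


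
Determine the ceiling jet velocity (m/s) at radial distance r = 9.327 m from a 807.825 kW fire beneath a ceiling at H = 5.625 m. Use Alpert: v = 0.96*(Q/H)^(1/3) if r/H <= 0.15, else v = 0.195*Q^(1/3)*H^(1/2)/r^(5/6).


r/H = 9.327 / 5.625 = 1.6581
r/H > 0.15, so v = 0.195*Q^(1/3)*H^(1/2)/r^(5/6)
Q^(1/3) = 9.3133
H^(1/2) = 2.3717
r^(5/6) = 6.4286
v = 0.195 * 9.3133 * 2.3717 / 6.4286 = 0.67001 m/s

0.67001 m/s


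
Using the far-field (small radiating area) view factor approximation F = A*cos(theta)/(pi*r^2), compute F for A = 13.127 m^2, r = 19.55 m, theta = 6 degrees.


cos(6 deg) = 0.99452
pi*r^2 = 1200.7
F = 13.127 * 0.99452 / 1200.7 = 0.010873

0.010873


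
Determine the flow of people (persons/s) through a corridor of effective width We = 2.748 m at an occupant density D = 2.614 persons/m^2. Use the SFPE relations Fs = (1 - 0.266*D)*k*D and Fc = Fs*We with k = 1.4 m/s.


1 - 0.266*D = 1 - 0.266*2.614 = 0.30468
Fs = 0.30468 * 1.4 * 2.614 = 1.1150 persons/(s*m)
Fc = 1.1150 * 2.748 = 3.0640 persons/s

3.0640 persons/s


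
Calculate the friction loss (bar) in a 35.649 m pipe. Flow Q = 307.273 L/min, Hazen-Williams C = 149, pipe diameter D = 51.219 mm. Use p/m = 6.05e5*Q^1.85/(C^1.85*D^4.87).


Q^1.85 = 39987
C^1.85 = 10481
D^4.87 = 2.1131e+08
p/m = 0.010923 bar/m
p_total = 0.010923 * 35.649 = 0.38940 bar

0.38940 bar


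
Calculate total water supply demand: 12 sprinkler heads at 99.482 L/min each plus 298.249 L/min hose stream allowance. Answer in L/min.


Sprinkler demand = 12 * 99.482 = 1193.784 L/min
Total = 1193.784 + 298.249 = 1492.033 L/min

1492.033 L/min


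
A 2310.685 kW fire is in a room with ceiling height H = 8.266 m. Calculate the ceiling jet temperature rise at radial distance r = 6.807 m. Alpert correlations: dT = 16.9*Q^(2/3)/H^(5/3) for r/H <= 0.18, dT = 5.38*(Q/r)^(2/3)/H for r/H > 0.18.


r/H = 6.807 / 8.266 = 0.82349
r/H > 0.18, so dT = 5.38*(Q/r)^(2/3)/H
Q/r = 339.46
(Q/r)^(2/3) = 48.662
dT = 5.38 * 48.662 / 8.266 = 31.672 K

31.672 K


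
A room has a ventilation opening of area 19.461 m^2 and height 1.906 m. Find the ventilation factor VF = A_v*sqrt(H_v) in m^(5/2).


sqrt(H_v) = 1.3806
VF = 19.461 * 1.3806 = 26.867 m^(5/2)

26.867 m^(5/2)


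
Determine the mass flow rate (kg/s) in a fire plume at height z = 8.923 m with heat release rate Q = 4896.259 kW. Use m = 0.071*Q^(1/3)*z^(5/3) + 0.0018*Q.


Q^(1/3) = 16.981
z^(5/3) = 38.387
First term = 0.071 * 16.981 * 38.387 = 46.280
Second term = 0.0018 * 4896.259 = 8.8133
m = 55.094 kg/s

55.094 kg/s


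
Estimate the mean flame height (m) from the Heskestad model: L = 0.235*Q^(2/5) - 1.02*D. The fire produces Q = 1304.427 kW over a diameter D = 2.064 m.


Q^(2/5) = 17.627
0.235 * Q^(2/5) = 4.1422
1.02 * D = 2.1053
L = 2.0370 m

2.0370 m


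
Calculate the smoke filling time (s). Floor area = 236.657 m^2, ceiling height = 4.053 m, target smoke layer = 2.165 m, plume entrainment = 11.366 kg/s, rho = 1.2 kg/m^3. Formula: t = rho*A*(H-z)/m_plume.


H - z = 1.888 m
t = 1.2 * 236.657 * 1.888 / 11.366 = 47.173 s

47.173 s


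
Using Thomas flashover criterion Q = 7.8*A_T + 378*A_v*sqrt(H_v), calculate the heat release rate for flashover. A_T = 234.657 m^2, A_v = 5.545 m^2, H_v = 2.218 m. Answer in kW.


7.8*A_T = 1830.3
sqrt(H_v) = 1.4893
378*A_v*sqrt(H_v) = 3121.6
Q = 1830.3 + 3121.6 = 4951.9 kW

4951.9 kW


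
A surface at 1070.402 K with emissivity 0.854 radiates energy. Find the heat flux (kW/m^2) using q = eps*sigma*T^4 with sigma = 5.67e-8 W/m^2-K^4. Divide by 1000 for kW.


T^4 = 1.3128e+12
q = 0.854 * 5.67e-8 * 1.3128e+12 / 1000 = 63.567 kW/m^2

63.567 kW/m^2


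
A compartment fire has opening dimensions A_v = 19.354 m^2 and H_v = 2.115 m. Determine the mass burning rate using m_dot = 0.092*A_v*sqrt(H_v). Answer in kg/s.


sqrt(H_v) = 1.4543
m_dot = 0.092 * 19.354 * 1.4543 = 2.5895 kg/s

2.5895 kg/s


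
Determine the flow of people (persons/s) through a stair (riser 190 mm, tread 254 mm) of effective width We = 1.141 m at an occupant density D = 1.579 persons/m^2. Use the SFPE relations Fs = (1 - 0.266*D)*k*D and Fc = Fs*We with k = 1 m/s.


1 - 0.266*D = 1 - 0.266*1.579 = 0.57999
Fs = 0.57999 * 1 * 1.579 = 0.91580 persons/(s*m)
Fc = 0.91580 * 1.141 = 1.0449 persons/s

1.0449 persons/s


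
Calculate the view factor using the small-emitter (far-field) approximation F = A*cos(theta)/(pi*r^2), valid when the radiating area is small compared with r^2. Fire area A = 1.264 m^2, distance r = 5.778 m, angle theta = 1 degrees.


cos(1 deg) = 0.99985
pi*r^2 = 104.88
F = 1.264 * 0.99985 / 104.88 = 0.012050

0.012050


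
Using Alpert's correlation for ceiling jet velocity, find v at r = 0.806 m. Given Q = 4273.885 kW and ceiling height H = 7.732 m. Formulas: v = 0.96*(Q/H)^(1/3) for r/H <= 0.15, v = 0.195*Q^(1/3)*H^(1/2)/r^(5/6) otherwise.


r/H = 0.806 / 7.732 = 0.10424
r/H <= 0.15, so v = 0.96*(Q/H)^(1/3)
Q/H = 552.75
(Q/H)^(1/3) = 8.2069
v = 0.96 * 8.2069 = 7.8786 m/s

7.8786 m/s


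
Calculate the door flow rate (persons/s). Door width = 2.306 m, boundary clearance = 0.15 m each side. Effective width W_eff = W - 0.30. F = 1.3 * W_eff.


W_eff = 2.306 - 0.30 = 2.006 m
F = 1.3 * 2.006 = 2.6078 persons/s

2.6078 persons/s


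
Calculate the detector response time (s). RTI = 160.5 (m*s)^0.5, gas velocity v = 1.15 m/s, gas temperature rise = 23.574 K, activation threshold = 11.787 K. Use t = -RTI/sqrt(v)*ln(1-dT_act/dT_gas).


dT_act/dT_gas = 0.5
ln(1 - 0.5) = -0.69315
t = -160.5 / sqrt(1.15) * -0.69315 = 103.74 s

103.74 s


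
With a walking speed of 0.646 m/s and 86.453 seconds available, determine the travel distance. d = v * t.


d = 0.646 * 86.453 = 55.849 m

55.849 m


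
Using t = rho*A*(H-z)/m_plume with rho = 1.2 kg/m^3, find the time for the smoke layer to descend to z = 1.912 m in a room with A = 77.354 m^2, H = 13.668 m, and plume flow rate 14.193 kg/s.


H - z = 11.756 m
t = 1.2 * 77.354 * 11.756 / 14.193 = 76.886 s

76.886 s


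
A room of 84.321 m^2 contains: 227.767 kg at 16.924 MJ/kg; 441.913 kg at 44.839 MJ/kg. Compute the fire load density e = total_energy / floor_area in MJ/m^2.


Total energy = 227.767*16.924 + 441.913*44.839
= 3854.729 + 19814.94
= 23669.67 MJ
e = 23669.67 / 84.321 = 280.71 MJ/m^2

280.71 MJ/m^2


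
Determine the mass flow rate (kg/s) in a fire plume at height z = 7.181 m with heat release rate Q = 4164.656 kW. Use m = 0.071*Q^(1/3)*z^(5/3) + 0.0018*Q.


Q^(1/3) = 16.089
z^(5/3) = 26.729
First term = 0.071 * 16.089 * 26.729 = 30.532
Second term = 0.0018 * 4164.656 = 7.4964
m = 38.029 kg/s

38.029 kg/s


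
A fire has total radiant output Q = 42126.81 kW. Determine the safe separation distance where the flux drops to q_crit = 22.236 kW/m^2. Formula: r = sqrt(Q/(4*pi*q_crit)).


4*pi*q_crit = 279.43
Q/(4*pi*q_crit) = 150.76
r = sqrt(150.76) = 12.279 m

12.279 m


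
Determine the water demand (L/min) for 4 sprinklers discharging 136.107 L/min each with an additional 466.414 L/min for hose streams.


Sprinkler demand = 4 * 136.107 = 544.428 L/min
Total = 544.428 + 466.414 = 1010.842 L/min

1010.842 L/min


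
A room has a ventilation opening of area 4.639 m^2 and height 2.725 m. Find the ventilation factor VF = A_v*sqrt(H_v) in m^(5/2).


sqrt(H_v) = 1.6508
VF = 4.639 * 1.6508 = 7.6579 m^(5/2)

7.6579 m^(5/2)


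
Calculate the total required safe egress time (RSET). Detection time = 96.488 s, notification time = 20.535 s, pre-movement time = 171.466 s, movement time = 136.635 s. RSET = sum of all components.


Total = 96.488 + 20.535 + 171.466 + 136.635 = 425.124 s

425.124 s


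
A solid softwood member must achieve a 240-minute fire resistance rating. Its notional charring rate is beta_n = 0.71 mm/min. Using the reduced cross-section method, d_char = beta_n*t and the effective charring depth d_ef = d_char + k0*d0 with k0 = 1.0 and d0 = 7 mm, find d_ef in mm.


d_char = 0.71 * 240 = 170.4 mm
d_ef = 170.4 + 1.0*7 = 177.4 mm

177.4 mm


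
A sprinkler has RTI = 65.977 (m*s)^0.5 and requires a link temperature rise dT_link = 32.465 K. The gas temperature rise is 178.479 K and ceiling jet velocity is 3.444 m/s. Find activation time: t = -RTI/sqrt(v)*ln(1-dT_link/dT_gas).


dT_link/dT_gas = 0.18190
ln(1 - 0.18190) = -0.20077
t = -65.977 / sqrt(3.444) * -0.20077 = 7.1377 s

7.1377 s


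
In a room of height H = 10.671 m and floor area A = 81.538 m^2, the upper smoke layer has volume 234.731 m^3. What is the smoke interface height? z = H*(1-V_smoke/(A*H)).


V/(A*H) = 0.26978
1 - 0.26978 = 0.73022
z = 10.671 * 0.73022 = 7.7922 m

7.7922 m


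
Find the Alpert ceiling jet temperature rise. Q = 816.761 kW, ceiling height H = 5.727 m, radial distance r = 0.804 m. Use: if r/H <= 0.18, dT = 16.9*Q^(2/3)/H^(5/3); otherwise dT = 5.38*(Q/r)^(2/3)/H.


r/H = 0.804 / 5.727 = 0.14039
r/H <= 0.18, so dT = 16.9*Q^(2/3)/H^(5/3)
Q^(2/3) = 87.377
H^(5/3) = 18.332
dT = 16.9 * 87.377 / 18.332 = 80.551 K

80.551 K


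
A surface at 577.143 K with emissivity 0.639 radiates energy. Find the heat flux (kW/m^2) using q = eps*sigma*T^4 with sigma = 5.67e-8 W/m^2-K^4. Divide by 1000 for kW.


T^4 = 1.1095e+11
q = 0.639 * 5.67e-8 * 1.1095e+11 / 1000 = 4.0199 kW/m^2

4.0199 kW/m^2


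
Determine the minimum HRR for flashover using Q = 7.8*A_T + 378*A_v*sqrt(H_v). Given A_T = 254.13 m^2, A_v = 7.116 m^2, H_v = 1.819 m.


7.8*A_T = 1982.214
sqrt(H_v) = 1.3487
378*A_v*sqrt(H_v) = 3627.8
Q = 1982.214 + 3627.8 = 5610.0 kW

5610.0 kW


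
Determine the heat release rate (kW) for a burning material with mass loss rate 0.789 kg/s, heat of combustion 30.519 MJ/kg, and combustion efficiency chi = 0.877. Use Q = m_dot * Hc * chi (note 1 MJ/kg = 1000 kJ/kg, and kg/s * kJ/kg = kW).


Hc = 30.519 MJ/kg = 30.519 * 1000 kJ/kg = 30519 kJ/kg
Q = 0.789 kg/s * 30519 kJ/kg * 0.877 = 21118 kW

21118 kW


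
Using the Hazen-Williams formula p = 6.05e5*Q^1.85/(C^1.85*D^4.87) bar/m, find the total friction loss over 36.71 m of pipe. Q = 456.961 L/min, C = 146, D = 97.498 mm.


Q^1.85 = 83325
C^1.85 = 10094
D^4.87 = 4.8575e+09
p/m = 0.0010282 bar/m
p_total = 0.0010282 * 36.71 = 0.037745 bar

0.037745 bar


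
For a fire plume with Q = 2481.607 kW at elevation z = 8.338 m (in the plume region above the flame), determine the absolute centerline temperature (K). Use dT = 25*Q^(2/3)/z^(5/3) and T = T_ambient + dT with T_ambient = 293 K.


Q^(2/3) = 183.30
z^(5/3) = 34.285
dT = 25 * 183.30 / 34.285 = 133.66 K
T = 293 + 133.66 = 426.66 K

426.66 K


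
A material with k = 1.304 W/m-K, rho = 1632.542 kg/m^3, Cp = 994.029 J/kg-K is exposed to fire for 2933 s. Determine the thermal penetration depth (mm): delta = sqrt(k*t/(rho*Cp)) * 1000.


alpha = 1.304 / (1632.542 * 994.029) = 8.0355e-07 m^2/s
alpha * t = 0.0023568
delta = sqrt(0.0023568) * 1000 = 48.547 mm

48.547 mm


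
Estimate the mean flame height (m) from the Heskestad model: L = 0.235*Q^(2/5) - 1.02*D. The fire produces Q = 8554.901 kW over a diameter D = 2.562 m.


Q^(2/5) = 37.401
0.235 * Q^(2/5) = 8.7893
1.02 * D = 2.6132
L = 6.1761 m

6.1761 m


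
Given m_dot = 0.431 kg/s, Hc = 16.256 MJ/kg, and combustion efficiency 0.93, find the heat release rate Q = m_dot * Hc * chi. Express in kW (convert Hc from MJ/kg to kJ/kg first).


Hc = 16.256 MJ/kg = 16.256 * 1000 kJ/kg = 16256 kJ/kg
Q = 0.431 kg/s * 16256 kJ/kg * 0.93 = 6515.9 kW

6515.9 kW


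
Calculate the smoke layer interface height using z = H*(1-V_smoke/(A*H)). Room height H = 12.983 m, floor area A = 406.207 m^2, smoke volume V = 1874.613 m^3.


V/(A*H) = 0.35546
1 - 0.35546 = 0.64454
z = 12.983 * 0.64454 = 8.3681 m

8.3681 m


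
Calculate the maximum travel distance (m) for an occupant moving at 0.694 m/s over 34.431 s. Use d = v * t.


d = 0.694 * 34.431 = 23.895 m

23.895 m


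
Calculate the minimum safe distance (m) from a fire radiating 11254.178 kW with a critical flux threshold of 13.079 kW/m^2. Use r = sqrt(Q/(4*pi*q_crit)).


4*pi*q_crit = 164.36
Q/(4*pi*q_crit) = 68.475
r = sqrt(68.475) = 8.2749 m

8.2749 m


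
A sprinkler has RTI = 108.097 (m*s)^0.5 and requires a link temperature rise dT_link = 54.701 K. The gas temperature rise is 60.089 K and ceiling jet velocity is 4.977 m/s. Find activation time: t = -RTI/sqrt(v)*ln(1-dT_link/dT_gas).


dT_link/dT_gas = 0.91033
ln(1 - 0.91033) = -2.4117
t = -108.097 / sqrt(4.977) * -2.4117 = 116.85 s

116.85 s


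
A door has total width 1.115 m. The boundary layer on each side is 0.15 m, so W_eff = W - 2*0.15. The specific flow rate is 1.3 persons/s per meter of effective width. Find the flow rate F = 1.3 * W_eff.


W_eff = 1.115 - 0.30 = 0.815 m
F = 1.3 * 0.815 = 1.0595 persons/s

1.0595 persons/s


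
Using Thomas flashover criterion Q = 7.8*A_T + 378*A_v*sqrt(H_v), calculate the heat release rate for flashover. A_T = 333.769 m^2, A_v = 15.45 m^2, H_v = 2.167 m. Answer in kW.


7.8*A_T = 2603.4
sqrt(H_v) = 1.4721
378*A_v*sqrt(H_v) = 8597.1
Q = 2603.4 + 8597.1 = 11200 kW

11200 kW


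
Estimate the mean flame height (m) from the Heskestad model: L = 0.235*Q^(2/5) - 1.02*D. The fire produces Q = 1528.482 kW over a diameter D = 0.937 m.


Q^(2/5) = 18.780
0.235 * Q^(2/5) = 4.4134
1.02 * D = 0.95574
L = 3.4576 m

3.4576 m


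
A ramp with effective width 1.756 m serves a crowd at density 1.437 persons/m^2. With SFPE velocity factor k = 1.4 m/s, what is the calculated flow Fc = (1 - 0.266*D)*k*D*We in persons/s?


1 - 0.266*D = 1 - 0.266*1.437 = 0.61776
Fs = 0.61776 * 1.4 * 1.437 = 1.2428 persons/(s*m)
Fc = 1.2428 * 1.756 = 2.1824 persons/s

2.1824 persons/s


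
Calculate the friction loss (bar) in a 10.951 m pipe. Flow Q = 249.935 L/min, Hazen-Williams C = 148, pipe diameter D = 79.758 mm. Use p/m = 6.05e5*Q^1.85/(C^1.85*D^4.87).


Q^1.85 = 27289
C^1.85 = 10351
D^4.87 = 1.8266e+09
p/m = 0.00087319 bar/m
p_total = 0.00087319 * 10.951 = 0.0095623 bar

0.0095623 bar


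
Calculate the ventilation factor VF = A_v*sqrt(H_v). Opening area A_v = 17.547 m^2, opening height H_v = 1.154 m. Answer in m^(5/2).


sqrt(H_v) = 1.0742
VF = 17.547 * 1.0742 = 18.850 m^(5/2)

18.850 m^(5/2)


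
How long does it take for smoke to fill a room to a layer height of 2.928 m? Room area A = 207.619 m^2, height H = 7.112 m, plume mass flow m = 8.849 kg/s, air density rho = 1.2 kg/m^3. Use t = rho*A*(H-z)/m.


H - z = 4.184 m
t = 1.2 * 207.619 * 4.184 / 8.849 = 117.80 s

117.80 s


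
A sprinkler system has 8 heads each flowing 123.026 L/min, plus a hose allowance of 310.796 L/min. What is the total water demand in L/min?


Sprinkler demand = 8 * 123.026 = 984.208 L/min
Total = 984.208 + 310.796 = 1295.004 L/min

1295.004 L/min


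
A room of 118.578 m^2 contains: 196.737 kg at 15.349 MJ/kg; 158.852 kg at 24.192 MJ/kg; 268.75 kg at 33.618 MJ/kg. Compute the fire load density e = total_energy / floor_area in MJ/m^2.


Total energy = 196.737*15.349 + 158.852*24.192 + 268.75*33.618
= 3019.716 + 3842.948 + 9034.838
= 15897.50 MJ
e = 15897.50 / 118.578 = 134.07 MJ/m^2

134.07 MJ/m^2


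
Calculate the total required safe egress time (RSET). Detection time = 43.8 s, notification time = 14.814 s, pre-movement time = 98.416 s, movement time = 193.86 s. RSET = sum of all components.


Total = 43.8 + 14.814 + 98.416 + 193.86 = 350.89 s

350.89 s


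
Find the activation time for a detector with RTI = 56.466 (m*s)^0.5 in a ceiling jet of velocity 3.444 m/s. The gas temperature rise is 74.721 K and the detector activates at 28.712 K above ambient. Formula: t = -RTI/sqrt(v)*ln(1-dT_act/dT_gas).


dT_act/dT_gas = 0.38426
ln(1 - 0.38426) = -0.48492
t = -56.466 / sqrt(3.444) * -0.48492 = 14.755 s

14.755 s


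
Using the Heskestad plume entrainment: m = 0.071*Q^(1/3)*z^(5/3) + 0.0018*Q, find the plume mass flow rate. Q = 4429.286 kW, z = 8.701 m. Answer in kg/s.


Q^(1/3) = 16.423
z^(5/3) = 36.809
First term = 0.071 * 16.423 * 36.809 = 42.919
Second term = 0.0018 * 4429.286 = 7.9727
m = 50.892 kg/s

50.892 kg/s


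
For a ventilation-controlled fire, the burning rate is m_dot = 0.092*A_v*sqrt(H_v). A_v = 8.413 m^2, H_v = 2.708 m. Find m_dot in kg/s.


sqrt(H_v) = 1.6456
m_dot = 0.092 * 8.413 * 1.6456 = 1.2737 kg/s

1.2737 kg/s


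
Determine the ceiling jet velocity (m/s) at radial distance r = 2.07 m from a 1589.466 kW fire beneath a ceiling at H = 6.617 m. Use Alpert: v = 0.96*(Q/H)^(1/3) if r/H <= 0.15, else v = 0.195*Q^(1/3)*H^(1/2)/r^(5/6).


r/H = 2.07 / 6.617 = 0.31283
r/H > 0.15, so v = 0.195*Q^(1/3)*H^(1/2)/r^(5/6)
Q^(1/3) = 11.670
H^(1/2) = 2.5724
r^(5/6) = 1.8336
v = 0.195 * 11.670 * 2.5724 / 1.8336 = 3.1926 m/s

3.1926 m/s


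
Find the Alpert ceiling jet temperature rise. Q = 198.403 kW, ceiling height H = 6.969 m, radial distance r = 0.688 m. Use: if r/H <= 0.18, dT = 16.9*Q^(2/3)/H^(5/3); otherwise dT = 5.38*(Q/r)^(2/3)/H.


r/H = 0.688 / 6.969 = 0.098723
r/H <= 0.18, so dT = 16.9*Q^(2/3)/H^(5/3)
Q^(2/3) = 34.017
H^(5/3) = 25.426
dT = 16.9 * 34.017 / 25.426 = 22.610 K

22.610 K


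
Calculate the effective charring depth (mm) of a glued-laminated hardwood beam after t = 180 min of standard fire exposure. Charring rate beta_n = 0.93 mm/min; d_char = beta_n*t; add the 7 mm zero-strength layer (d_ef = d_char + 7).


d_char = 0.93 * 180 = 167.4 mm
d_ef = 167.4 + 1.0*7 = 174.4 mm

174.4 mm


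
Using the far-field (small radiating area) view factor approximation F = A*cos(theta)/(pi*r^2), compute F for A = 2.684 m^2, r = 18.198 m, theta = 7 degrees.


cos(7 deg) = 0.99255
pi*r^2 = 1040.4
F = 2.684 * 0.99255 / 1040.4 = 0.0025606

0.0025606


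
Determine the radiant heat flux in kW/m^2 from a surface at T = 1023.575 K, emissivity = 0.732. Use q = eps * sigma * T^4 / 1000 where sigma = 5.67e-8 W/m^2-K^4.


T^4 = 1.0977e+12
q = 0.732 * 5.67e-8 * 1.0977e+12 / 1000 = 45.559 kW/m^2

45.559 kW/m^2


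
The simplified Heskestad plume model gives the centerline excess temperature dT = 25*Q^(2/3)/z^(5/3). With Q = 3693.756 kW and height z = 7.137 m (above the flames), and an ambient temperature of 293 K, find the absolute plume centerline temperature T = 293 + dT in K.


Q^(2/3) = 238.95
z^(5/3) = 26.456
dT = 25 * 238.95 / 26.456 = 225.80 K
T = 293 + 225.80 = 518.80 K

518.80 K


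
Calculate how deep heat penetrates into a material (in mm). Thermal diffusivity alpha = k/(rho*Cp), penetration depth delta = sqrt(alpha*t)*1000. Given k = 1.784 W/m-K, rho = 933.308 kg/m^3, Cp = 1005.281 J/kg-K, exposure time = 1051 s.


alpha = 1.784 / (933.308 * 1005.281) = 1.9014e-06 m^2/s
alpha * t = 0.0019984
delta = sqrt(0.0019984) * 1000 = 44.704 mm

44.704 mm


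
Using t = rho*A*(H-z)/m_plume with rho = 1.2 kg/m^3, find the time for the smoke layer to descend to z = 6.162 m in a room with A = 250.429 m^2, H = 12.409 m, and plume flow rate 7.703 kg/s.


H - z = 6.247 m
t = 1.2 * 250.429 * 6.247 / 7.703 = 243.71 s

243.71 s


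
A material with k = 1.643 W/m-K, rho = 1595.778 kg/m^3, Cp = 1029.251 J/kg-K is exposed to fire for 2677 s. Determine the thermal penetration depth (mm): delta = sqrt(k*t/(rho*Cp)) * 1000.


alpha = 1.643 / (1595.778 * 1029.251) = 1.0003e-06 m^2/s
alpha * t = 0.0026779
delta = sqrt(0.0026779) * 1000 = 51.748 mm

51.748 mm


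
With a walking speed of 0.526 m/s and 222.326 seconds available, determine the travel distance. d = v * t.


d = 0.526 * 222.326 = 116.94 m

116.94 m


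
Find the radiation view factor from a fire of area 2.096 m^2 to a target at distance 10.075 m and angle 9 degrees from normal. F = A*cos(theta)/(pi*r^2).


cos(9 deg) = 0.98769
pi*r^2 = 318.89
F = 2.096 * 0.98769 / 318.89 = 0.0064919

0.0064919


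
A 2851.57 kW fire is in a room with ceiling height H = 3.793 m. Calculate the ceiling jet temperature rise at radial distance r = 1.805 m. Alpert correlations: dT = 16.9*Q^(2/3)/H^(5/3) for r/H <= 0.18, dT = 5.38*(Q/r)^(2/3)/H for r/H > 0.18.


r/H = 1.805 / 3.793 = 0.47588
r/H > 0.18, so dT = 5.38*(Q/r)^(2/3)/H
Q/r = 1579.8
(Q/r)^(2/3) = 135.65
dT = 5.38 * 135.65 / 3.793 = 192.40 K

192.40 K


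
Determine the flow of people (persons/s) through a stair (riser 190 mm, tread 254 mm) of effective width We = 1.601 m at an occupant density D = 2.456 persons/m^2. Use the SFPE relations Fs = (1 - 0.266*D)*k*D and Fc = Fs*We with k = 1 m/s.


1 - 0.266*D = 1 - 0.266*2.456 = 0.34670
Fs = 0.34670 * 1 * 2.456 = 0.85151 persons/(s*m)
Fc = 0.85151 * 1.601 = 1.3633 persons/s

1.3633 persons/s


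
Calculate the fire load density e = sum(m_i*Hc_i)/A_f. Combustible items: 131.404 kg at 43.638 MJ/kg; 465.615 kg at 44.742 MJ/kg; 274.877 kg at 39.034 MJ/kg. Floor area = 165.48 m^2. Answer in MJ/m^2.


Total energy = 131.404*43.638 + 465.615*44.742 + 274.877*39.034
= 5734.208 + 20832.55 + 10729.55
= 37296.30 MJ
e = 37296.30 / 165.48 = 225.38 MJ/m^2

225.38 MJ/m^2


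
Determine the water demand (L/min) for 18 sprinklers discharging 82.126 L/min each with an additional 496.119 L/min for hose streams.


Sprinkler demand = 18 * 82.126 = 1478.268 L/min
Total = 1478.268 + 496.119 = 1974.387 L/min

1974.387 L/min


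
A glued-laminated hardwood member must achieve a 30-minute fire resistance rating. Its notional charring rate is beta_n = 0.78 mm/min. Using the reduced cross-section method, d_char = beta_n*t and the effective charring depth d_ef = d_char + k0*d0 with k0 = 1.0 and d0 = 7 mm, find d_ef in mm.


d_char = 0.78 * 30 = 23.4 mm
d_ef = 23.4 + 1.0*7 = 30.4 mm

30.4 mm
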